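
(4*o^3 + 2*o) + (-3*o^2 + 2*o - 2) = 4*o^3 - 3*o^2 + 4*o - 2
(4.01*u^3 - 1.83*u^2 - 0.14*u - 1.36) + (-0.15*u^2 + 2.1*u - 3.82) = 4.01*u^3 - 1.98*u^2 + 1.96*u - 5.18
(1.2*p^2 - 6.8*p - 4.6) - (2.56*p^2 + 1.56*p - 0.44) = -1.36*p^2 - 8.36*p - 4.16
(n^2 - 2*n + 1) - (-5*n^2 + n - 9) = 6*n^2 - 3*n + 10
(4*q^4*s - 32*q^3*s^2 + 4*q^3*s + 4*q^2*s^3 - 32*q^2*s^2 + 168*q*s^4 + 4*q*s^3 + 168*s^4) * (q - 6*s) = 4*q^5*s - 56*q^4*s^2 + 4*q^4*s + 196*q^3*s^3 - 56*q^3*s^2 + 144*q^2*s^4 + 196*q^2*s^3 - 1008*q*s^5 + 144*q*s^4 - 1008*s^5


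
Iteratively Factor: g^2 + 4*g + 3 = (g + 1)*(g + 3)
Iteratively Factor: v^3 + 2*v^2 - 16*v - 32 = (v + 2)*(v^2 - 16) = (v - 4)*(v + 2)*(v + 4)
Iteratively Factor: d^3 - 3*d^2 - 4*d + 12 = (d + 2)*(d^2 - 5*d + 6) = (d - 2)*(d + 2)*(d - 3)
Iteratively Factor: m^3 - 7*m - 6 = (m + 2)*(m^2 - 2*m - 3) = (m - 3)*(m + 2)*(m + 1)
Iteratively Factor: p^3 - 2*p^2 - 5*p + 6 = (p - 1)*(p^2 - p - 6) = (p - 3)*(p - 1)*(p + 2)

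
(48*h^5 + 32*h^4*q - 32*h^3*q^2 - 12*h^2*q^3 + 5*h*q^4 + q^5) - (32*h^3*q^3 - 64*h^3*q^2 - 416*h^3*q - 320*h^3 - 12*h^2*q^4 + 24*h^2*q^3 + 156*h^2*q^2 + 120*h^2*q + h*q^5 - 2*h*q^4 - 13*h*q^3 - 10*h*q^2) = 48*h^5 + 32*h^4*q - 32*h^3*q^3 + 32*h^3*q^2 + 416*h^3*q + 320*h^3 + 12*h^2*q^4 - 36*h^2*q^3 - 156*h^2*q^2 - 120*h^2*q - h*q^5 + 7*h*q^4 + 13*h*q^3 + 10*h*q^2 + q^5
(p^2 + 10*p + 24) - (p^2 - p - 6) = 11*p + 30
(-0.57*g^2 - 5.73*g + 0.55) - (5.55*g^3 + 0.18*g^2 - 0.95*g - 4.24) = -5.55*g^3 - 0.75*g^2 - 4.78*g + 4.79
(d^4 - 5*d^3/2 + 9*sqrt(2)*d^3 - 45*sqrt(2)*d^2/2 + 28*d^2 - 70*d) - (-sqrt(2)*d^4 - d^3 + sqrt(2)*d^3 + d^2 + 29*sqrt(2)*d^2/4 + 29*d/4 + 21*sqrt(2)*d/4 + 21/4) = d^4 + sqrt(2)*d^4 - 3*d^3/2 + 8*sqrt(2)*d^3 - 119*sqrt(2)*d^2/4 + 27*d^2 - 309*d/4 - 21*sqrt(2)*d/4 - 21/4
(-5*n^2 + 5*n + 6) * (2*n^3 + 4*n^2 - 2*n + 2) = -10*n^5 - 10*n^4 + 42*n^3 + 4*n^2 - 2*n + 12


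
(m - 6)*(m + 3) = m^2 - 3*m - 18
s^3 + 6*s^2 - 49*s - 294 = (s - 7)*(s + 6)*(s + 7)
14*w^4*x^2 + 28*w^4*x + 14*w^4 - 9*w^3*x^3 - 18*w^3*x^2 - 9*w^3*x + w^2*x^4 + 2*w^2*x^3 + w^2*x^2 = (-7*w + x)*(-2*w + x)*(w*x + w)^2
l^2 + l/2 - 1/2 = (l - 1/2)*(l + 1)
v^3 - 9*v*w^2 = v*(v - 3*w)*(v + 3*w)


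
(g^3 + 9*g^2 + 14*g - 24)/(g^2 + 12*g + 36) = (g^2 + 3*g - 4)/(g + 6)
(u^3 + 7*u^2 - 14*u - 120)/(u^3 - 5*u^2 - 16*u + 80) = (u^2 + 11*u + 30)/(u^2 - u - 20)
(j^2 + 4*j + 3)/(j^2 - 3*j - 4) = (j + 3)/(j - 4)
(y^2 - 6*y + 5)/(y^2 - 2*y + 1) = (y - 5)/(y - 1)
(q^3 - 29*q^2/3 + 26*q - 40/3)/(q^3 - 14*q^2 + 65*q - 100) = (q - 2/3)/(q - 5)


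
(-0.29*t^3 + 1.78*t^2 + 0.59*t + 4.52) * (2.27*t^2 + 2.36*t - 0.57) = -0.6583*t^5 + 3.3562*t^4 + 5.7054*t^3 + 10.6382*t^2 + 10.3309*t - 2.5764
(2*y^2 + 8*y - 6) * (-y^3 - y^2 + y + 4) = -2*y^5 - 10*y^4 + 22*y^2 + 26*y - 24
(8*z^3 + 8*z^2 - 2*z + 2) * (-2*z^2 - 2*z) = -16*z^5 - 32*z^4 - 12*z^3 - 4*z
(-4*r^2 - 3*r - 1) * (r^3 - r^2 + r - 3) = -4*r^5 + r^4 - 2*r^3 + 10*r^2 + 8*r + 3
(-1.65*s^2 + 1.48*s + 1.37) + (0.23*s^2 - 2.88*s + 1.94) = -1.42*s^2 - 1.4*s + 3.31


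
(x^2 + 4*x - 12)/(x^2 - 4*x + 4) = (x + 6)/(x - 2)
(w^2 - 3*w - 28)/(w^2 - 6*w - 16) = (-w^2 + 3*w + 28)/(-w^2 + 6*w + 16)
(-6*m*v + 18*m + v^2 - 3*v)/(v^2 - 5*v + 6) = (-6*m + v)/(v - 2)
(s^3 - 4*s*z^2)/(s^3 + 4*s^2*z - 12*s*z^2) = (s + 2*z)/(s + 6*z)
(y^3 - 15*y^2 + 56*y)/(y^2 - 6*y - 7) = y*(y - 8)/(y + 1)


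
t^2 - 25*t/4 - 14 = (t - 8)*(t + 7/4)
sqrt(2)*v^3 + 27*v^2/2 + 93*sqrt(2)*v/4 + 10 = (v + 5*sqrt(2)/2)*(v + 4*sqrt(2))*(sqrt(2)*v + 1/2)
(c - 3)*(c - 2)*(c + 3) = c^3 - 2*c^2 - 9*c + 18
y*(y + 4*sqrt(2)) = y^2 + 4*sqrt(2)*y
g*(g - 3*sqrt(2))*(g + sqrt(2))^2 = g^4 - sqrt(2)*g^3 - 10*g^2 - 6*sqrt(2)*g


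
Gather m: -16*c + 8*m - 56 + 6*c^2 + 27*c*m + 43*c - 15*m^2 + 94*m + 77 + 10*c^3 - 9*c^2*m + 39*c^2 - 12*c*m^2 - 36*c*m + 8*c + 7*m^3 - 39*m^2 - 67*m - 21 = 10*c^3 + 45*c^2 + 35*c + 7*m^3 + m^2*(-12*c - 54) + m*(-9*c^2 - 9*c + 35)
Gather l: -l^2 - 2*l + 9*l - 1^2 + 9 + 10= -l^2 + 7*l + 18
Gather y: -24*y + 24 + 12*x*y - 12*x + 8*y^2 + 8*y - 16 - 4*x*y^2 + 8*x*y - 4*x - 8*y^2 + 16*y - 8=-4*x*y^2 + 20*x*y - 16*x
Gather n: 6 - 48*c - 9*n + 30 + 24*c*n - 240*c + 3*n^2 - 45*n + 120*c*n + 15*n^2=-288*c + 18*n^2 + n*(144*c - 54) + 36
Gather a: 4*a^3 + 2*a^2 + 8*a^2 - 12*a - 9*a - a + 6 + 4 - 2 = 4*a^3 + 10*a^2 - 22*a + 8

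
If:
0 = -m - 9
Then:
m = -9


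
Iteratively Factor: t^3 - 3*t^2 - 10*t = (t + 2)*(t^2 - 5*t) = t*(t + 2)*(t - 5)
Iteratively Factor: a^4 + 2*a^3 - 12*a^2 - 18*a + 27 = (a + 3)*(a^3 - a^2 - 9*a + 9) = (a + 3)^2*(a^2 - 4*a + 3) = (a - 1)*(a + 3)^2*(a - 3)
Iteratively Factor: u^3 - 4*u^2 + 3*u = (u)*(u^2 - 4*u + 3) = u*(u - 1)*(u - 3)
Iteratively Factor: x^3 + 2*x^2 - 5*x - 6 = (x + 1)*(x^2 + x - 6) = (x - 2)*(x + 1)*(x + 3)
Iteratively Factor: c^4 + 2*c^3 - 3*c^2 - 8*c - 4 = (c + 2)*(c^3 - 3*c - 2) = (c - 2)*(c + 2)*(c^2 + 2*c + 1) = (c - 2)*(c + 1)*(c + 2)*(c + 1)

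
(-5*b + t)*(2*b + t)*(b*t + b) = -10*b^3*t - 10*b^3 - 3*b^2*t^2 - 3*b^2*t + b*t^3 + b*t^2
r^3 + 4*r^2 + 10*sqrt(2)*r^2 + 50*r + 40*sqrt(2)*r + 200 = (r + 4)*(r + 5*sqrt(2))^2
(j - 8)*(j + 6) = j^2 - 2*j - 48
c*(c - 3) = c^2 - 3*c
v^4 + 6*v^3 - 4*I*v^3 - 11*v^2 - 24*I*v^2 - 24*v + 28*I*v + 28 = (v - 1)*(v + 7)*(v - 2*I)^2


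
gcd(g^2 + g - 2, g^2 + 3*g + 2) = g + 2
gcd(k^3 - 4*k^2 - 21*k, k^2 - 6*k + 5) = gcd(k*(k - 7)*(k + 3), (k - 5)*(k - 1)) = 1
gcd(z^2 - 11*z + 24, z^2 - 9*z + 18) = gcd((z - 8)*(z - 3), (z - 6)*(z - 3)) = z - 3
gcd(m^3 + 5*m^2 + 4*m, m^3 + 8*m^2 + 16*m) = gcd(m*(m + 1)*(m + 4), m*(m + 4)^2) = m^2 + 4*m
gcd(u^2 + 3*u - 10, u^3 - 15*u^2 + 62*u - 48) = 1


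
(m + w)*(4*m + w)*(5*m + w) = 20*m^3 + 29*m^2*w + 10*m*w^2 + w^3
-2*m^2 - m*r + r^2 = (-2*m + r)*(m + r)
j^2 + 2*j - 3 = (j - 1)*(j + 3)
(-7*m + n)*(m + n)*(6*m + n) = -42*m^3 - 43*m^2*n + n^3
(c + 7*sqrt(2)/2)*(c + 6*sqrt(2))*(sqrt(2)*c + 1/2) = sqrt(2)*c^3 + 39*c^2/2 + 187*sqrt(2)*c/4 + 21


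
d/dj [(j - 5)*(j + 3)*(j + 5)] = 3*j^2 + 6*j - 25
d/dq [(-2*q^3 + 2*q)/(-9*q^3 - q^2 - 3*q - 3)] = 2*(q^4 + 24*q^3 + 10*q^2 - 3)/(81*q^6 + 18*q^5 + 55*q^4 + 60*q^3 + 15*q^2 + 18*q + 9)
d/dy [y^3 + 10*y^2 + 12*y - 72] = 3*y^2 + 20*y + 12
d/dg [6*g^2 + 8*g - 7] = 12*g + 8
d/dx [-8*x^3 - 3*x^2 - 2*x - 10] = -24*x^2 - 6*x - 2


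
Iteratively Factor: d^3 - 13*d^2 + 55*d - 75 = (d - 3)*(d^2 - 10*d + 25) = (d - 5)*(d - 3)*(d - 5)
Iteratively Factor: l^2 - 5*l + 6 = (l - 3)*(l - 2)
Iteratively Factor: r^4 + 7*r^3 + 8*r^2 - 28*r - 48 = (r - 2)*(r^3 + 9*r^2 + 26*r + 24) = (r - 2)*(r + 4)*(r^2 + 5*r + 6) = (r - 2)*(r + 2)*(r + 4)*(r + 3)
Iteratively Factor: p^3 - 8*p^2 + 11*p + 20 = (p + 1)*(p^2 - 9*p + 20) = (p - 5)*(p + 1)*(p - 4)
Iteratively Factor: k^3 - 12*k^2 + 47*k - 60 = (k - 4)*(k^2 - 8*k + 15) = (k - 4)*(k - 3)*(k - 5)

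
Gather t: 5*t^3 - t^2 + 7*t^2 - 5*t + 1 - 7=5*t^3 + 6*t^2 - 5*t - 6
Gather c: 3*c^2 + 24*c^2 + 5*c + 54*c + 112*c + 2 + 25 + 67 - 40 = 27*c^2 + 171*c + 54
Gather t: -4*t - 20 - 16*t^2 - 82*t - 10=-16*t^2 - 86*t - 30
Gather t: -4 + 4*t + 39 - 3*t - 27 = t + 8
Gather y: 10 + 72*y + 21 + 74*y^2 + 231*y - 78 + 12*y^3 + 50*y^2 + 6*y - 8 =12*y^3 + 124*y^2 + 309*y - 55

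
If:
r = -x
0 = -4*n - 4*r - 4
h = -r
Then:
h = x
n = x - 1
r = -x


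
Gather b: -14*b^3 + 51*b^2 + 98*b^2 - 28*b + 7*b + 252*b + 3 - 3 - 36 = -14*b^3 + 149*b^2 + 231*b - 36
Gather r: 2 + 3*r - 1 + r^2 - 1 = r^2 + 3*r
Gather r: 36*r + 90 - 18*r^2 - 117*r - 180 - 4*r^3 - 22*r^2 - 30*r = -4*r^3 - 40*r^2 - 111*r - 90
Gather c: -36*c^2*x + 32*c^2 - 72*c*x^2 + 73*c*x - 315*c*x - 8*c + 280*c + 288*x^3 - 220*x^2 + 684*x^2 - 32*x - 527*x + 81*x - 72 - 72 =c^2*(32 - 36*x) + c*(-72*x^2 - 242*x + 272) + 288*x^3 + 464*x^2 - 478*x - 144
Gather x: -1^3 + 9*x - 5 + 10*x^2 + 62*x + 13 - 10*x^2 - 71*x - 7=0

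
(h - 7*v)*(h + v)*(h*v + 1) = h^3*v - 6*h^2*v^2 + h^2 - 7*h*v^3 - 6*h*v - 7*v^2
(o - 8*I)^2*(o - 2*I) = o^3 - 18*I*o^2 - 96*o + 128*I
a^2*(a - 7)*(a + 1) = a^4 - 6*a^3 - 7*a^2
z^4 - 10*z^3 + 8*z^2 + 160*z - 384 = (z - 6)*(z - 4)^2*(z + 4)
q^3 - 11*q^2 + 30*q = q*(q - 6)*(q - 5)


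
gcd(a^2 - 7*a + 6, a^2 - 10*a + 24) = a - 6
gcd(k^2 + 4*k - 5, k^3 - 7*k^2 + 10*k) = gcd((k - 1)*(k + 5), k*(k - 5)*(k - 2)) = 1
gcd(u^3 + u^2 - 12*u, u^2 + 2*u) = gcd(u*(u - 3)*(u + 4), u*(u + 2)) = u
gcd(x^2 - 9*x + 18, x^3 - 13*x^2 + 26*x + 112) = 1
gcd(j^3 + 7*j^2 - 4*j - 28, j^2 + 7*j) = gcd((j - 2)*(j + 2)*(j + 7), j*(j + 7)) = j + 7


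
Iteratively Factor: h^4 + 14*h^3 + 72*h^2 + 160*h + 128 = (h + 4)*(h^3 + 10*h^2 + 32*h + 32) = (h + 2)*(h + 4)*(h^2 + 8*h + 16) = (h + 2)*(h + 4)^2*(h + 4)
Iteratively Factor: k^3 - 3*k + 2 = (k + 2)*(k^2 - 2*k + 1) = (k - 1)*(k + 2)*(k - 1)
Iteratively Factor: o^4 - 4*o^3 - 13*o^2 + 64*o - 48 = (o - 3)*(o^3 - o^2 - 16*o + 16) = (o - 4)*(o - 3)*(o^2 + 3*o - 4) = (o - 4)*(o - 3)*(o + 4)*(o - 1)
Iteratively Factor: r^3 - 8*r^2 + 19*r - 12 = (r - 1)*(r^2 - 7*r + 12) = (r - 3)*(r - 1)*(r - 4)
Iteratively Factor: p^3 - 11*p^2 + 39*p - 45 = (p - 3)*(p^2 - 8*p + 15) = (p - 3)^2*(p - 5)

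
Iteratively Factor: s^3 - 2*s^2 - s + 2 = (s - 2)*(s^2 - 1) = (s - 2)*(s + 1)*(s - 1)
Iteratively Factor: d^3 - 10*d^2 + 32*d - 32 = (d - 4)*(d^2 - 6*d + 8) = (d - 4)*(d - 2)*(d - 4)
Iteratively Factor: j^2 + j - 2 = (j + 2)*(j - 1)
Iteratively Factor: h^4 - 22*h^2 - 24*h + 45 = (h - 5)*(h^3 + 5*h^2 + 3*h - 9) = (h - 5)*(h - 1)*(h^2 + 6*h + 9) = (h - 5)*(h - 1)*(h + 3)*(h + 3)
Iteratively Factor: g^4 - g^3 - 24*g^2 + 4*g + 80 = (g + 4)*(g^3 - 5*g^2 - 4*g + 20) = (g - 5)*(g + 4)*(g^2 - 4) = (g - 5)*(g + 2)*(g + 4)*(g - 2)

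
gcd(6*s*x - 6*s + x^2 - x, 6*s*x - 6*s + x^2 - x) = 6*s*x - 6*s + x^2 - x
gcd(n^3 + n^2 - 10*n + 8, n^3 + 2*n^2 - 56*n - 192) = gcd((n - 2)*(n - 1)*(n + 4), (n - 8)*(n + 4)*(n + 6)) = n + 4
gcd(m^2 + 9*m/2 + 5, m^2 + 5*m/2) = m + 5/2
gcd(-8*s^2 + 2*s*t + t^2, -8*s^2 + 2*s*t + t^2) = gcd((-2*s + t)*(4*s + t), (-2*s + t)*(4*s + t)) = 8*s^2 - 2*s*t - t^2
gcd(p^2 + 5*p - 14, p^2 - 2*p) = p - 2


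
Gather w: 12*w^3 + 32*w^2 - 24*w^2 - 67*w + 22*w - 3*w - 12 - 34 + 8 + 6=12*w^3 + 8*w^2 - 48*w - 32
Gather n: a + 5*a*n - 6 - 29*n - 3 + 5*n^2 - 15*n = a + 5*n^2 + n*(5*a - 44) - 9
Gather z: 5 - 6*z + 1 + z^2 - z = z^2 - 7*z + 6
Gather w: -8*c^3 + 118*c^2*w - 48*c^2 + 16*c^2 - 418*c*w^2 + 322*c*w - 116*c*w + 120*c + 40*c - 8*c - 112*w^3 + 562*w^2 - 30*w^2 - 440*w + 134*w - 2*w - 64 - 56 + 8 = -8*c^3 - 32*c^2 + 152*c - 112*w^3 + w^2*(532 - 418*c) + w*(118*c^2 + 206*c - 308) - 112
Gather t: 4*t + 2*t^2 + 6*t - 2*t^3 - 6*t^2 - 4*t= -2*t^3 - 4*t^2 + 6*t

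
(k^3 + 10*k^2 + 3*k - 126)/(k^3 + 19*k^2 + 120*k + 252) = (k - 3)/(k + 6)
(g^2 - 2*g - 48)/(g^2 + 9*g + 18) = (g - 8)/(g + 3)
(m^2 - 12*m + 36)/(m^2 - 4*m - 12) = (m - 6)/(m + 2)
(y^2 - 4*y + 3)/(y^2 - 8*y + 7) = (y - 3)/(y - 7)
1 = 1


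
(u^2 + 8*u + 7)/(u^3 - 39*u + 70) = (u + 1)/(u^2 - 7*u + 10)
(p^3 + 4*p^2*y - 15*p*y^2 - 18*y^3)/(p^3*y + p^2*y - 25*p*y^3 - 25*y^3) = (p^3 + 4*p^2*y - 15*p*y^2 - 18*y^3)/(y*(p^3 + p^2 - 25*p*y^2 - 25*y^2))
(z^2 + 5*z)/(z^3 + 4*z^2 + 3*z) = (z + 5)/(z^2 + 4*z + 3)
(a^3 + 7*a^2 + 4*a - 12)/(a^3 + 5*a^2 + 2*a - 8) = (a + 6)/(a + 4)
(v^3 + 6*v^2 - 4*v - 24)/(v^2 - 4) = v + 6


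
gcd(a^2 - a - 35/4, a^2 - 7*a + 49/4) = a - 7/2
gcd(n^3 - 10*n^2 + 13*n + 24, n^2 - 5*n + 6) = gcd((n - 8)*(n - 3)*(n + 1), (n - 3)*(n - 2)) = n - 3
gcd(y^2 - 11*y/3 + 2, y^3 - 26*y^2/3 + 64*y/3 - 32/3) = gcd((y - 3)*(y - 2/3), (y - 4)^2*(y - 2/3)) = y - 2/3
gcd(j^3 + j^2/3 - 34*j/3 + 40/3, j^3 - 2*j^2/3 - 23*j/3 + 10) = j^2 - 11*j/3 + 10/3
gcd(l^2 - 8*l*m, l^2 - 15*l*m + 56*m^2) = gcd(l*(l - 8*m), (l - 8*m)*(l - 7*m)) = l - 8*m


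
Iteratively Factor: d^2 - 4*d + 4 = (d - 2)*(d - 2)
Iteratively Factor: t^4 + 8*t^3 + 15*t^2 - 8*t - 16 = (t + 1)*(t^3 + 7*t^2 + 8*t - 16) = (t + 1)*(t + 4)*(t^2 + 3*t - 4) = (t + 1)*(t + 4)^2*(t - 1)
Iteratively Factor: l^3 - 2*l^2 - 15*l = (l - 5)*(l^2 + 3*l) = l*(l - 5)*(l + 3)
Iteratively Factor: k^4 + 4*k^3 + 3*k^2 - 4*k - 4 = (k + 2)*(k^3 + 2*k^2 - k - 2) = (k + 1)*(k + 2)*(k^2 + k - 2) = (k + 1)*(k + 2)^2*(k - 1)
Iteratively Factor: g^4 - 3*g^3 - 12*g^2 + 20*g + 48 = (g + 2)*(g^3 - 5*g^2 - 2*g + 24) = (g - 3)*(g + 2)*(g^2 - 2*g - 8) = (g - 4)*(g - 3)*(g + 2)*(g + 2)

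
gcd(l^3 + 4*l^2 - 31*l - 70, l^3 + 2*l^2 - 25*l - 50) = l^2 - 3*l - 10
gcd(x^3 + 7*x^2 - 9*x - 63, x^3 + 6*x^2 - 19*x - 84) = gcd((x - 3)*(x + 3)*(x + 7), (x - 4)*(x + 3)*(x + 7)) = x^2 + 10*x + 21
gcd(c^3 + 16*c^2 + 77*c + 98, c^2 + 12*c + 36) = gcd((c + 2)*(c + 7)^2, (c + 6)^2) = 1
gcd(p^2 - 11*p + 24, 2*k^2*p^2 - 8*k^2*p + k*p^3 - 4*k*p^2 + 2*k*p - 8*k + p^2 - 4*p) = 1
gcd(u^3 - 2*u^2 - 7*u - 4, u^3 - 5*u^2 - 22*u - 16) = u + 1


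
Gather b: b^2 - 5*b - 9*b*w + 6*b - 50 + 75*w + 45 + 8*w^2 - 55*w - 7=b^2 + b*(1 - 9*w) + 8*w^2 + 20*w - 12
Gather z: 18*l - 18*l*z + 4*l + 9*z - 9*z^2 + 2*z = 22*l - 9*z^2 + z*(11 - 18*l)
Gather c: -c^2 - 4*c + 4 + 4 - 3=-c^2 - 4*c + 5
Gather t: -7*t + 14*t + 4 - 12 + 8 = 7*t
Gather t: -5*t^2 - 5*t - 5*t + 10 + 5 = -5*t^2 - 10*t + 15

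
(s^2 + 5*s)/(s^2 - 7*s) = (s + 5)/(s - 7)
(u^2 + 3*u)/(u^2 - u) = (u + 3)/(u - 1)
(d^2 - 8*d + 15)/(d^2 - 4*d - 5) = (d - 3)/(d + 1)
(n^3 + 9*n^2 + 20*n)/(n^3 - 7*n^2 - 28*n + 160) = n*(n + 4)/(n^2 - 12*n + 32)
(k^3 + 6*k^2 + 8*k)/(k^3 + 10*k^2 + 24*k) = (k + 2)/(k + 6)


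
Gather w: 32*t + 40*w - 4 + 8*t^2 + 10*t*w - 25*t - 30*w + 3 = 8*t^2 + 7*t + w*(10*t + 10) - 1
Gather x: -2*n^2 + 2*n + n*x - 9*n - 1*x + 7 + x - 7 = -2*n^2 + n*x - 7*n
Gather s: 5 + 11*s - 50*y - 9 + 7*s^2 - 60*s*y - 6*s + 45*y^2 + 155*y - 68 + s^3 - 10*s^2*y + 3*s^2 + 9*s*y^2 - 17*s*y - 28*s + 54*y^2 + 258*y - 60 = s^3 + s^2*(10 - 10*y) + s*(9*y^2 - 77*y - 23) + 99*y^2 + 363*y - 132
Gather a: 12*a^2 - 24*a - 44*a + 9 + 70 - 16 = 12*a^2 - 68*a + 63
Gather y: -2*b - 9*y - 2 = -2*b - 9*y - 2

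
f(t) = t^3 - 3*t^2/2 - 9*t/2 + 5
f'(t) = 3*t^2 - 3*t - 9/2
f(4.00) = 27.00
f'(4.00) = 31.50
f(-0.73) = 7.10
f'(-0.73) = -0.71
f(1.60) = -1.94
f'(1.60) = -1.62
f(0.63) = 1.82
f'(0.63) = -5.20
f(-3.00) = -22.00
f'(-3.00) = 31.50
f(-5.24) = -156.48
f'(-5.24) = 93.59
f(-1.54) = 4.72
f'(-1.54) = 7.23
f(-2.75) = -14.77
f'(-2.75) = 26.44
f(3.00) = 5.00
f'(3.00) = 13.50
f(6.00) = 140.00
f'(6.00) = 85.50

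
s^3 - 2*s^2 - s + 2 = (s - 2)*(s - 1)*(s + 1)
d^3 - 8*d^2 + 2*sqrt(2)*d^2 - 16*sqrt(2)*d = d*(d - 8)*(d + 2*sqrt(2))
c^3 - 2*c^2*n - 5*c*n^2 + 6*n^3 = (c - 3*n)*(c - n)*(c + 2*n)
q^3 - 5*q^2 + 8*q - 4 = (q - 2)^2*(q - 1)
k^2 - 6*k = k*(k - 6)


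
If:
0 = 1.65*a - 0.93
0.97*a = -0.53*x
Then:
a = 0.56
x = -1.03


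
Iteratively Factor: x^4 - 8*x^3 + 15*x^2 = (x - 3)*(x^3 - 5*x^2) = x*(x - 3)*(x^2 - 5*x) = x^2*(x - 3)*(x - 5)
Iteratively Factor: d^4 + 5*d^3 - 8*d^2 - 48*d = (d - 3)*(d^3 + 8*d^2 + 16*d) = (d - 3)*(d + 4)*(d^2 + 4*d) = (d - 3)*(d + 4)^2*(d)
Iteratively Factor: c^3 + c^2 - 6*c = (c - 2)*(c^2 + 3*c) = (c - 2)*(c + 3)*(c)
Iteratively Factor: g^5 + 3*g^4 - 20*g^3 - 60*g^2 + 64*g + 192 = (g - 2)*(g^4 + 5*g^3 - 10*g^2 - 80*g - 96) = (g - 2)*(g + 3)*(g^3 + 2*g^2 - 16*g - 32) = (g - 2)*(g + 3)*(g + 4)*(g^2 - 2*g - 8) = (g - 2)*(g + 2)*(g + 3)*(g + 4)*(g - 4)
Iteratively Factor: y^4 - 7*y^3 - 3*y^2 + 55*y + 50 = (y - 5)*(y^3 - 2*y^2 - 13*y - 10) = (y - 5)*(y + 2)*(y^2 - 4*y - 5) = (y - 5)*(y + 1)*(y + 2)*(y - 5)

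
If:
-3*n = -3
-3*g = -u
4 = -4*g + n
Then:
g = -3/4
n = 1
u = -9/4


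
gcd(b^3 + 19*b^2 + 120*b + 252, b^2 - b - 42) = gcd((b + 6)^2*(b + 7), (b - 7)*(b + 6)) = b + 6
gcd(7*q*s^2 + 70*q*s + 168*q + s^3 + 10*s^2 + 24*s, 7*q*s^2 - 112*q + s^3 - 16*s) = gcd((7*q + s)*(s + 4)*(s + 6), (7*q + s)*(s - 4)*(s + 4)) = 7*q*s + 28*q + s^2 + 4*s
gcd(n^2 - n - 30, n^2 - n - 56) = 1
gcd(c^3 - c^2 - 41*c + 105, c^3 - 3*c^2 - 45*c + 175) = c^2 + 2*c - 35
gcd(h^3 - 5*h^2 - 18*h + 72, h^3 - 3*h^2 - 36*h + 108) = h^2 - 9*h + 18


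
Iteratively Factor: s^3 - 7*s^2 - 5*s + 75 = (s + 3)*(s^2 - 10*s + 25) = (s - 5)*(s + 3)*(s - 5)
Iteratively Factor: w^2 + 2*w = (w)*(w + 2)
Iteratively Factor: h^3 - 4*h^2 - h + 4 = (h + 1)*(h^2 - 5*h + 4) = (h - 1)*(h + 1)*(h - 4)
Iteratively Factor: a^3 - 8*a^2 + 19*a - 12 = (a - 1)*(a^2 - 7*a + 12) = (a - 4)*(a - 1)*(a - 3)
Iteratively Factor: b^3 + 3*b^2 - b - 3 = (b + 3)*(b^2 - 1) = (b + 1)*(b + 3)*(b - 1)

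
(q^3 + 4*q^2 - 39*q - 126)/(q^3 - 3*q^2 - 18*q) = (q + 7)/q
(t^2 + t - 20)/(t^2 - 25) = (t - 4)/(t - 5)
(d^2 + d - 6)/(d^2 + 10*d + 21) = (d - 2)/(d + 7)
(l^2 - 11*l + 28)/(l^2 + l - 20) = (l - 7)/(l + 5)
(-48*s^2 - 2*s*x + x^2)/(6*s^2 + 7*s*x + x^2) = (-8*s + x)/(s + x)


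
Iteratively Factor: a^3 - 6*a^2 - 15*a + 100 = (a + 4)*(a^2 - 10*a + 25) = (a - 5)*(a + 4)*(a - 5)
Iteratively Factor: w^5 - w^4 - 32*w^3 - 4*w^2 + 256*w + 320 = (w - 5)*(w^4 + 4*w^3 - 12*w^2 - 64*w - 64) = (w - 5)*(w - 4)*(w^3 + 8*w^2 + 20*w + 16) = (w - 5)*(w - 4)*(w + 2)*(w^2 + 6*w + 8) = (w - 5)*(w - 4)*(w + 2)*(w + 4)*(w + 2)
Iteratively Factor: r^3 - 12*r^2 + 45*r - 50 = (r - 5)*(r^2 - 7*r + 10) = (r - 5)^2*(r - 2)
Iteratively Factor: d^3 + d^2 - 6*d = (d + 3)*(d^2 - 2*d) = d*(d + 3)*(d - 2)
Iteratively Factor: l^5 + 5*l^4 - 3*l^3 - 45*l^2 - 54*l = (l + 3)*(l^4 + 2*l^3 - 9*l^2 - 18*l) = (l + 2)*(l + 3)*(l^3 - 9*l) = (l + 2)*(l + 3)^2*(l^2 - 3*l) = (l - 3)*(l + 2)*(l + 3)^2*(l)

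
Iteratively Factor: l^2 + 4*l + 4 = (l + 2)*(l + 2)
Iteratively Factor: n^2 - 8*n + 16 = (n - 4)*(n - 4)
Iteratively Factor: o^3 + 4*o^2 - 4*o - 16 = (o - 2)*(o^2 + 6*o + 8) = (o - 2)*(o + 2)*(o + 4)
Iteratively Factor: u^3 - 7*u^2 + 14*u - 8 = (u - 4)*(u^2 - 3*u + 2) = (u - 4)*(u - 1)*(u - 2)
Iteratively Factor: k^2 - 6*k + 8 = (k - 4)*(k - 2)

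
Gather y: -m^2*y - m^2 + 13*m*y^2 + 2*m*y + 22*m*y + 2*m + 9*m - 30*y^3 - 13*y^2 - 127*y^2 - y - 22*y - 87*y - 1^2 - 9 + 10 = -m^2 + 11*m - 30*y^3 + y^2*(13*m - 140) + y*(-m^2 + 24*m - 110)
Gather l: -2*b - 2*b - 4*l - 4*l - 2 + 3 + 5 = -4*b - 8*l + 6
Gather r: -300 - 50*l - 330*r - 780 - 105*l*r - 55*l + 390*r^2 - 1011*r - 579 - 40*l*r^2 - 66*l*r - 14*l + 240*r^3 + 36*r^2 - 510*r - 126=-119*l + 240*r^3 + r^2*(426 - 40*l) + r*(-171*l - 1851) - 1785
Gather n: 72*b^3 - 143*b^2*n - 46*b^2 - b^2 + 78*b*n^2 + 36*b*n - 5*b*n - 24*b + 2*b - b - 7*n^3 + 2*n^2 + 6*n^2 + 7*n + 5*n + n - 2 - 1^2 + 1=72*b^3 - 47*b^2 - 23*b - 7*n^3 + n^2*(78*b + 8) + n*(-143*b^2 + 31*b + 13) - 2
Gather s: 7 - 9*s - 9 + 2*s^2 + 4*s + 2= 2*s^2 - 5*s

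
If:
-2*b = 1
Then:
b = -1/2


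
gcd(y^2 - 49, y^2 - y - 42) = y - 7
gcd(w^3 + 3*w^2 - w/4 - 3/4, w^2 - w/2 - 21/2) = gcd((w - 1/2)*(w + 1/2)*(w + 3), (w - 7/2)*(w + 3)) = w + 3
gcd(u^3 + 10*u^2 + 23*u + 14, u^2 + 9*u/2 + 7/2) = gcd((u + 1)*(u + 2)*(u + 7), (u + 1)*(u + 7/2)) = u + 1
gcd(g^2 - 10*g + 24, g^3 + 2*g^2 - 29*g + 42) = 1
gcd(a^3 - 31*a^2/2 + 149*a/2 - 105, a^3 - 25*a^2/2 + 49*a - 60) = a^2 - 17*a/2 + 15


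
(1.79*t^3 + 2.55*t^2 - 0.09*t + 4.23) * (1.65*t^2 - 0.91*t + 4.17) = 2.9535*t^5 + 2.5786*t^4 + 4.9953*t^3 + 17.6949*t^2 - 4.2246*t + 17.6391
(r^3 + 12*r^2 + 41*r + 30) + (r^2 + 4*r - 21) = r^3 + 13*r^2 + 45*r + 9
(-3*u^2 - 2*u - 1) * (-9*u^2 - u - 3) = 27*u^4 + 21*u^3 + 20*u^2 + 7*u + 3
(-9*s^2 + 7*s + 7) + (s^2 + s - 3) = -8*s^2 + 8*s + 4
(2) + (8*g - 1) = 8*g + 1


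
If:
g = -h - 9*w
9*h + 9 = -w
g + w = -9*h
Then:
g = 9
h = -9/10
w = -9/10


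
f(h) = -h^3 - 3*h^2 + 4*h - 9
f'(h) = -3*h^2 - 6*h + 4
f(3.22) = -60.61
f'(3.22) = -46.43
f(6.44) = -374.75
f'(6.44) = -159.06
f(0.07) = -8.74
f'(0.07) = 3.57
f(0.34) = -8.03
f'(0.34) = 1.61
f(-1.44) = -17.99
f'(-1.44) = 6.42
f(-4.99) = 20.59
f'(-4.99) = -40.76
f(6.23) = -342.32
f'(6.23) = -149.82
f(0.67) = -7.97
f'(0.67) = -1.37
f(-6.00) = 75.00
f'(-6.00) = -68.00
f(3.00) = -51.00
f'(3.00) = -41.00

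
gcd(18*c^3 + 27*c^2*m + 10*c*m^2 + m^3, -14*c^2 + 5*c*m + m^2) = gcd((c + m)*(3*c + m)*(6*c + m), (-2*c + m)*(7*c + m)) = 1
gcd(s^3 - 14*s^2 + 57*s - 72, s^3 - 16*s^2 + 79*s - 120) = s^2 - 11*s + 24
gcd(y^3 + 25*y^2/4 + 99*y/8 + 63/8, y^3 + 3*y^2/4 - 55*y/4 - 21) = y^2 + 19*y/4 + 21/4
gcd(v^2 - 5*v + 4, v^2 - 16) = v - 4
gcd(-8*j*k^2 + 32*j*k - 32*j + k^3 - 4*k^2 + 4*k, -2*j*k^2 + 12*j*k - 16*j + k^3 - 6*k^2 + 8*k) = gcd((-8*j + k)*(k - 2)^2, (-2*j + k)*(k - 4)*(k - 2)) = k - 2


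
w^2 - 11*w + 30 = (w - 6)*(w - 5)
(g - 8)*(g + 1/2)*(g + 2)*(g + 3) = g^4 - 5*g^3/2 - 71*g^2/2 - 65*g - 24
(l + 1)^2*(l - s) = l^3 - l^2*s + 2*l^2 - 2*l*s + l - s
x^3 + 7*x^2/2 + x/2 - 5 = (x - 1)*(x + 2)*(x + 5/2)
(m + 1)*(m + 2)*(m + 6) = m^3 + 9*m^2 + 20*m + 12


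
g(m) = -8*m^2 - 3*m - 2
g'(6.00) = -99.00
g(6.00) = -308.00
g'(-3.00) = 45.00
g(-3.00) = -65.00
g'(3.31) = -55.96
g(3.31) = -99.58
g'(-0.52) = 5.32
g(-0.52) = -2.60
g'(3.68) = -61.88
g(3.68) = -121.38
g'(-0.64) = 7.24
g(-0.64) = -3.36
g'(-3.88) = 59.08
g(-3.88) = -110.80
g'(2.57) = -44.12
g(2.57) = -62.55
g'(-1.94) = 28.04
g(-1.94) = -26.29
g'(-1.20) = 16.20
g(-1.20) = -9.92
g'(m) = -16*m - 3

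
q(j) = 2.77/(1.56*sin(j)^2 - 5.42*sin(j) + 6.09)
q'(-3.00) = -0.34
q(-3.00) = 0.40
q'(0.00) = 0.40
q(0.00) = 0.45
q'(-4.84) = 0.16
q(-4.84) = 1.23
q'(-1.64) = -0.01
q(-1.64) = 0.21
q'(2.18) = -0.62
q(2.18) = 1.03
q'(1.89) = -0.39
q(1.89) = 1.18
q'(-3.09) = -0.38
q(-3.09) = 0.43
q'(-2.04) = -0.07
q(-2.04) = 0.23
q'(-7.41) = 0.07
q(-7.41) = 0.23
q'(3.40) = -0.29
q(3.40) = 0.37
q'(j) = 2.77*(-3.12*sin(j)*cos(j) + 5.42*cos(j))/(1.56*sin(j)^2 - 5.42*sin(j) + 6.09)^2 = (15.0134 - 8.6424*sin(j))*cos(j)/(1.56*sin(j)^2 - 5.42*sin(j) + 6.09)^2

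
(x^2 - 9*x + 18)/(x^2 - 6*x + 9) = (x - 6)/(x - 3)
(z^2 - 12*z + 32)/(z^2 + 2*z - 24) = (z - 8)/(z + 6)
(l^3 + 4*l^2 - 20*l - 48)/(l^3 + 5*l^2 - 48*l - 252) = (l^2 - 2*l - 8)/(l^2 - l - 42)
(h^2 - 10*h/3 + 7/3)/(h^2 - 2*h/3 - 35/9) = 3*(h - 1)/(3*h + 5)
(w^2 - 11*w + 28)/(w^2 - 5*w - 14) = (w - 4)/(w + 2)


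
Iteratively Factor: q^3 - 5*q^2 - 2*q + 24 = (q + 2)*(q^2 - 7*q + 12) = (q - 4)*(q + 2)*(q - 3)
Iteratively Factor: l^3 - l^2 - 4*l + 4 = (l - 2)*(l^2 + l - 2) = (l - 2)*(l + 2)*(l - 1)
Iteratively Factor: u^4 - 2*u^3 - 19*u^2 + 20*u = (u - 5)*(u^3 + 3*u^2 - 4*u) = (u - 5)*(u - 1)*(u^2 + 4*u) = (u - 5)*(u - 1)*(u + 4)*(u)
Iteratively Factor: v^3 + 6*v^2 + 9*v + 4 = (v + 4)*(v^2 + 2*v + 1) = (v + 1)*(v + 4)*(v + 1)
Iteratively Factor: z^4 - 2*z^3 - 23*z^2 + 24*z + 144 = (z - 4)*(z^3 + 2*z^2 - 15*z - 36) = (z - 4)*(z + 3)*(z^2 - z - 12) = (z - 4)*(z + 3)^2*(z - 4)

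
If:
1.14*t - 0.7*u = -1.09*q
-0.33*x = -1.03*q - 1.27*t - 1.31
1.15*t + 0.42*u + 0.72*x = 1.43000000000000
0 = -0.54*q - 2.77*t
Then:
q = -0.71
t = 0.14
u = -0.88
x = 2.28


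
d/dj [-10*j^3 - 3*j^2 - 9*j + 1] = -30*j^2 - 6*j - 9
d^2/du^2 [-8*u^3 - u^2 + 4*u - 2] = -48*u - 2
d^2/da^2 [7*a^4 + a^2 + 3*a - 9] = 84*a^2 + 2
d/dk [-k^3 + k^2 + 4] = k*(2 - 3*k)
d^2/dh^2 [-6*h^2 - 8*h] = -12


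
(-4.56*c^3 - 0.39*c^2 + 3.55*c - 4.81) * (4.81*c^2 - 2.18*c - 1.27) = -21.9336*c^5 + 8.0649*c^4 + 23.7169*c^3 - 30.3798*c^2 + 5.9773*c + 6.1087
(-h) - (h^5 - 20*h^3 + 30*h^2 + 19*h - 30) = -h^5 + 20*h^3 - 30*h^2 - 20*h + 30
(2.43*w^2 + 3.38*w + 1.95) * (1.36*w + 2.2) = 3.3048*w^3 + 9.9428*w^2 + 10.088*w + 4.29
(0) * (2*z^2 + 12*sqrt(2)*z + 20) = 0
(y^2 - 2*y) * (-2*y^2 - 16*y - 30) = -2*y^4 - 12*y^3 + 2*y^2 + 60*y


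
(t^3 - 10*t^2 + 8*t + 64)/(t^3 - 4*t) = (t^2 - 12*t + 32)/(t*(t - 2))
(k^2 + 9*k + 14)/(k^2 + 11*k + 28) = (k + 2)/(k + 4)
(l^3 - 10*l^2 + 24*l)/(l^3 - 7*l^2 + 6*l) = (l - 4)/(l - 1)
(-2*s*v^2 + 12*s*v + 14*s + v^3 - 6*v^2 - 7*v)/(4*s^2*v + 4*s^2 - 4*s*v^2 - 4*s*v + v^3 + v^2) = (7 - v)/(2*s - v)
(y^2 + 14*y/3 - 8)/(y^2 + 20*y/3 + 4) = (3*y - 4)/(3*y + 2)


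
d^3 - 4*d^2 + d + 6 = (d - 3)*(d - 2)*(d + 1)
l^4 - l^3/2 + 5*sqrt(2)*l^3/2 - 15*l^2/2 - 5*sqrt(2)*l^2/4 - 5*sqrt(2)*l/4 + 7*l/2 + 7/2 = (l - 1)*(l + 1/2)*(l - sqrt(2))*(l + 7*sqrt(2)/2)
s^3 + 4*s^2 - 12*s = s*(s - 2)*(s + 6)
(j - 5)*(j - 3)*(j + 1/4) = j^3 - 31*j^2/4 + 13*j + 15/4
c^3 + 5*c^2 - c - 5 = (c - 1)*(c + 1)*(c + 5)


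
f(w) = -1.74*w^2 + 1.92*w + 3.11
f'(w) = 1.92 - 3.48*w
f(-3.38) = -23.26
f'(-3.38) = 13.68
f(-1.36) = -2.72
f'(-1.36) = 6.65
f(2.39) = -2.24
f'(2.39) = -6.40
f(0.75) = 3.57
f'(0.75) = -0.69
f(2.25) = -1.38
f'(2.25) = -5.91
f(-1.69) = -5.10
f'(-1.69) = 7.80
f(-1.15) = -1.40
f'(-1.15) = 5.92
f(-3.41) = -23.67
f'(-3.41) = 13.79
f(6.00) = -48.01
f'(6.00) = -18.96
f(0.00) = 3.11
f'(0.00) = 1.92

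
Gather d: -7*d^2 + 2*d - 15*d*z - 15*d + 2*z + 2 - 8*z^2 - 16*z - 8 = -7*d^2 + d*(-15*z - 13) - 8*z^2 - 14*z - 6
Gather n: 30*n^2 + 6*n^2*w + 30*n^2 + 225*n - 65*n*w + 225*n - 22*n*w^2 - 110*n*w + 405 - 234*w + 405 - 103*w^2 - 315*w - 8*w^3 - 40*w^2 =n^2*(6*w + 60) + n*(-22*w^2 - 175*w + 450) - 8*w^3 - 143*w^2 - 549*w + 810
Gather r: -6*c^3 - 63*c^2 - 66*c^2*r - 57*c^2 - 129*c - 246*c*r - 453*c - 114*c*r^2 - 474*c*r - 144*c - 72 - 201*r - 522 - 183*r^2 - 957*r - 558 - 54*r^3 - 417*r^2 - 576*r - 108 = -6*c^3 - 120*c^2 - 726*c - 54*r^3 + r^2*(-114*c - 600) + r*(-66*c^2 - 720*c - 1734) - 1260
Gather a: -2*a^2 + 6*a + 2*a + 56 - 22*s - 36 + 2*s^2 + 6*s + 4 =-2*a^2 + 8*a + 2*s^2 - 16*s + 24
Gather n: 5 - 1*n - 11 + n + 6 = 0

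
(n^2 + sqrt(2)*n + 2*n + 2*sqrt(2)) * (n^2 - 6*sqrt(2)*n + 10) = n^4 - 5*sqrt(2)*n^3 + 2*n^3 - 10*sqrt(2)*n^2 - 2*n^2 - 4*n + 10*sqrt(2)*n + 20*sqrt(2)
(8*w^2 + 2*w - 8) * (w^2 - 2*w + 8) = 8*w^4 - 14*w^3 + 52*w^2 + 32*w - 64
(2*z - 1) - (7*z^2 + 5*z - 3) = -7*z^2 - 3*z + 2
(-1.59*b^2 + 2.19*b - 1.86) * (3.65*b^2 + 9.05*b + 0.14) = -5.8035*b^4 - 6.396*b^3 + 12.8079*b^2 - 16.5264*b - 0.2604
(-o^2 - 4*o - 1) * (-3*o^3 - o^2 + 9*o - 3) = 3*o^5 + 13*o^4 - 2*o^3 - 32*o^2 + 3*o + 3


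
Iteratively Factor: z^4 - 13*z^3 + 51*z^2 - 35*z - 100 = (z - 4)*(z^3 - 9*z^2 + 15*z + 25) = (z - 5)*(z - 4)*(z^2 - 4*z - 5) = (z - 5)^2*(z - 4)*(z + 1)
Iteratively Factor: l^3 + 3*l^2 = (l + 3)*(l^2) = l*(l + 3)*(l)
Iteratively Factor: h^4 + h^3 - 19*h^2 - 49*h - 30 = (h + 1)*(h^3 - 19*h - 30) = (h + 1)*(h + 2)*(h^2 - 2*h - 15) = (h + 1)*(h + 2)*(h + 3)*(h - 5)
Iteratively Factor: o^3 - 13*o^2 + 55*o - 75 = (o - 5)*(o^2 - 8*o + 15) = (o - 5)*(o - 3)*(o - 5)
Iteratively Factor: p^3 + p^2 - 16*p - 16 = (p + 4)*(p^2 - 3*p - 4) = (p - 4)*(p + 4)*(p + 1)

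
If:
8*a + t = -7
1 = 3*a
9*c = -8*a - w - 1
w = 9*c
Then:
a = 1/3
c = -11/54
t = -29/3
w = -11/6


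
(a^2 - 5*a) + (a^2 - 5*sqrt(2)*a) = 2*a^2 - 5*sqrt(2)*a - 5*a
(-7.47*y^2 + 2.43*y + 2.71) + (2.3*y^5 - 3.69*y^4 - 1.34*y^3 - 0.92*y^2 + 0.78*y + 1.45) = 2.3*y^5 - 3.69*y^4 - 1.34*y^3 - 8.39*y^2 + 3.21*y + 4.16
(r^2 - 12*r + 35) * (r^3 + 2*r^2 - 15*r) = r^5 - 10*r^4 - 4*r^3 + 250*r^2 - 525*r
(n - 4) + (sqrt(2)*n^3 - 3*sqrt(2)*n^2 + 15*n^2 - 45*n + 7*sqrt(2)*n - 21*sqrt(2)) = sqrt(2)*n^3 - 3*sqrt(2)*n^2 + 15*n^2 - 44*n + 7*sqrt(2)*n - 21*sqrt(2) - 4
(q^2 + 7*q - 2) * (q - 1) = q^3 + 6*q^2 - 9*q + 2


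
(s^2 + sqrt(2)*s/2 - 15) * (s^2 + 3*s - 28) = s^4 + sqrt(2)*s^3/2 + 3*s^3 - 43*s^2 + 3*sqrt(2)*s^2/2 - 45*s - 14*sqrt(2)*s + 420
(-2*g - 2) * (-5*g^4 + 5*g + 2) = 10*g^5 + 10*g^4 - 10*g^2 - 14*g - 4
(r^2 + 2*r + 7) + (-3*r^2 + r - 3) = -2*r^2 + 3*r + 4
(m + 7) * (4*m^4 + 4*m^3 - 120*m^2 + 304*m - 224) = 4*m^5 + 32*m^4 - 92*m^3 - 536*m^2 + 1904*m - 1568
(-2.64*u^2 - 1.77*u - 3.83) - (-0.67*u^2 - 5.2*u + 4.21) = -1.97*u^2 + 3.43*u - 8.04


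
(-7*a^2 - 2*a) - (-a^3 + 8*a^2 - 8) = a^3 - 15*a^2 - 2*a + 8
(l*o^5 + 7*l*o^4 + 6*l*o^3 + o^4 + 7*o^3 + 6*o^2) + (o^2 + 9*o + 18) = l*o^5 + 7*l*o^4 + 6*l*o^3 + o^4 + 7*o^3 + 7*o^2 + 9*o + 18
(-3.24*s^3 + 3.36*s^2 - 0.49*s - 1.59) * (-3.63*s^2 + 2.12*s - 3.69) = 11.7612*s^5 - 19.0656*s^4 + 20.8575*s^3 - 7.6655*s^2 - 1.5627*s + 5.8671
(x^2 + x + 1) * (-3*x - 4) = -3*x^3 - 7*x^2 - 7*x - 4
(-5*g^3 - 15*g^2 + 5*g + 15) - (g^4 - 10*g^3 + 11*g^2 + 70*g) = -g^4 + 5*g^3 - 26*g^2 - 65*g + 15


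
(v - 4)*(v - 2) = v^2 - 6*v + 8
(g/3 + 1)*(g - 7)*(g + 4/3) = g^3/3 - 8*g^2/9 - 79*g/9 - 28/3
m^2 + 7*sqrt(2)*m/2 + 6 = (m + 3*sqrt(2)/2)*(m + 2*sqrt(2))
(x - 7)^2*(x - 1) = x^3 - 15*x^2 + 63*x - 49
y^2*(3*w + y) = 3*w*y^2 + y^3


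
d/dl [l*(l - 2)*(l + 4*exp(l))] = 4*l^2*exp(l) + 3*l^2 - 4*l - 8*exp(l)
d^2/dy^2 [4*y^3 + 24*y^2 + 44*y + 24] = 24*y + 48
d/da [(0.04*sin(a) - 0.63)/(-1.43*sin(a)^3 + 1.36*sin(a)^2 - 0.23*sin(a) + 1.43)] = (0.1144*sin(a)^3 - 2.7571*sin(a)^2 + 1.7136*sin(a) - 0.0877)*cos(a)/(2.0449*sin(a)^6 - 3.8896*sin(a)^5 + 2.5074*sin(a)^4 - 4.7154*sin(a)^3 + 3.9425*sin(a)^2 - 0.6578*sin(a) + 2.0449)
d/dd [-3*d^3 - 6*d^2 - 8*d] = -9*d^2 - 12*d - 8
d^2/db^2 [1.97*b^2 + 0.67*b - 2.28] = 3.94000000000000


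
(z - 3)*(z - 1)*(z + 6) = z^3 + 2*z^2 - 21*z + 18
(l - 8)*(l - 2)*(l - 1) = l^3 - 11*l^2 + 26*l - 16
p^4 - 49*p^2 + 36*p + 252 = (p - 6)*(p - 3)*(p + 2)*(p + 7)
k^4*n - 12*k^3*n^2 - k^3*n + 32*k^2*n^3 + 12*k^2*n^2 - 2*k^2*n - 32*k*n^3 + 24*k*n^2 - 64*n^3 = (k - 2)*(k - 8*n)*(k - 4*n)*(k*n + n)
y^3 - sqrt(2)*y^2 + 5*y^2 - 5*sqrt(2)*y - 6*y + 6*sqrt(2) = (y - 1)*(y + 6)*(y - sqrt(2))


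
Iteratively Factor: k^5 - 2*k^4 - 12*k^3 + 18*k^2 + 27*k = (k)*(k^4 - 2*k^3 - 12*k^2 + 18*k + 27) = k*(k + 3)*(k^3 - 5*k^2 + 3*k + 9) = k*(k - 3)*(k + 3)*(k^2 - 2*k - 3) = k*(k - 3)*(k + 1)*(k + 3)*(k - 3)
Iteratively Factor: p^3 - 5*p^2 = (p)*(p^2 - 5*p) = p*(p - 5)*(p)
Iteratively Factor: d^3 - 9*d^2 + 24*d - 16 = (d - 1)*(d^2 - 8*d + 16) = (d - 4)*(d - 1)*(d - 4)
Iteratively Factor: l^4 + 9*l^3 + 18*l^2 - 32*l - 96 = (l + 3)*(l^3 + 6*l^2 - 32) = (l + 3)*(l + 4)*(l^2 + 2*l - 8) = (l + 3)*(l + 4)^2*(l - 2)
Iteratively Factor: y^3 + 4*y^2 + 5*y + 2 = (y + 2)*(y^2 + 2*y + 1) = (y + 1)*(y + 2)*(y + 1)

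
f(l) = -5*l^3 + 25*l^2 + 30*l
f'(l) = -15*l^2 + 50*l + 30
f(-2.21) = 109.77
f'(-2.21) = -153.76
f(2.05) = 123.49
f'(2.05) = 69.46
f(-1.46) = 25.05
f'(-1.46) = -74.97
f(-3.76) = 506.43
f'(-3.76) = -370.06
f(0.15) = 5.05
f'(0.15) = 37.16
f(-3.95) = 579.71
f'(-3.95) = -401.54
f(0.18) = 6.18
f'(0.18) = 38.51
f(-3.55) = 432.26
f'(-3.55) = -336.54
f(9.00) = -1350.00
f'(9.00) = -735.00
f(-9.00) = 5400.00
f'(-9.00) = -1635.00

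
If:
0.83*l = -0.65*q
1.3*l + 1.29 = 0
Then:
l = -0.99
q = 1.27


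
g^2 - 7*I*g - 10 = (g - 5*I)*(g - 2*I)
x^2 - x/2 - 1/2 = (x - 1)*(x + 1/2)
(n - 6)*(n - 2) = n^2 - 8*n + 12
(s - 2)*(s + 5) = s^2 + 3*s - 10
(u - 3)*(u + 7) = u^2 + 4*u - 21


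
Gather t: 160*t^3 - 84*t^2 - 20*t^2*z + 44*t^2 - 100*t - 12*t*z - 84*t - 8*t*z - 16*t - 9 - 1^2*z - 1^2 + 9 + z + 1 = 160*t^3 + t^2*(-20*z - 40) + t*(-20*z - 200)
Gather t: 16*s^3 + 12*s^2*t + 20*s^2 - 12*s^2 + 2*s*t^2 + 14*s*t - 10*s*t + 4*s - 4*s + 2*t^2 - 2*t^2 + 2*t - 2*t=16*s^3 + 8*s^2 + 2*s*t^2 + t*(12*s^2 + 4*s)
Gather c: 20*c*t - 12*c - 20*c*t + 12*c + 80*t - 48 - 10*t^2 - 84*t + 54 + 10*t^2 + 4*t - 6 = 0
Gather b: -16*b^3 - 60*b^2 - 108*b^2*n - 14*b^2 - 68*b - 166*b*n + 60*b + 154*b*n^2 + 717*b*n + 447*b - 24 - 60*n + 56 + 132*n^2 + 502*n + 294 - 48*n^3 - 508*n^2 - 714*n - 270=-16*b^3 + b^2*(-108*n - 74) + b*(154*n^2 + 551*n + 439) - 48*n^3 - 376*n^2 - 272*n + 56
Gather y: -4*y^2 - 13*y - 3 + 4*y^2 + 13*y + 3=0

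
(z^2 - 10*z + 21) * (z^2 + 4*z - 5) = z^4 - 6*z^3 - 24*z^2 + 134*z - 105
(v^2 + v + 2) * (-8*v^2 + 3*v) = -8*v^4 - 5*v^3 - 13*v^2 + 6*v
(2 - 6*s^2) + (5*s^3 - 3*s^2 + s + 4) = 5*s^3 - 9*s^2 + s + 6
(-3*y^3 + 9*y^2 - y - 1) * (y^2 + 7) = -3*y^5 + 9*y^4 - 22*y^3 + 62*y^2 - 7*y - 7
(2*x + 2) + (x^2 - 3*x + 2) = x^2 - x + 4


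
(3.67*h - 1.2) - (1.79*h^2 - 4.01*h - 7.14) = -1.79*h^2 + 7.68*h + 5.94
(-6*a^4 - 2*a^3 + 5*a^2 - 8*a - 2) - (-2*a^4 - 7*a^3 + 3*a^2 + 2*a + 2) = -4*a^4 + 5*a^3 + 2*a^2 - 10*a - 4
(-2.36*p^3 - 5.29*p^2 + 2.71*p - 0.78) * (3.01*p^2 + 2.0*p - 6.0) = -7.1036*p^5 - 20.6429*p^4 + 11.7371*p^3 + 34.8122*p^2 - 17.82*p + 4.68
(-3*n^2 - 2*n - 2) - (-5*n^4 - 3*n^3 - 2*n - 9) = 5*n^4 + 3*n^3 - 3*n^2 + 7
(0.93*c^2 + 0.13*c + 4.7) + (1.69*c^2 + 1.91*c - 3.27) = 2.62*c^2 + 2.04*c + 1.43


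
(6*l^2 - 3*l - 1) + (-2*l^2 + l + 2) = 4*l^2 - 2*l + 1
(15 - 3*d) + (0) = 15 - 3*d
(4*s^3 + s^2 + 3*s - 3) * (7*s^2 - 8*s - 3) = 28*s^5 - 25*s^4 + s^3 - 48*s^2 + 15*s + 9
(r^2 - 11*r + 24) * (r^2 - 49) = r^4 - 11*r^3 - 25*r^2 + 539*r - 1176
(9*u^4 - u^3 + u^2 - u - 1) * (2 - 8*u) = -72*u^5 + 26*u^4 - 10*u^3 + 10*u^2 + 6*u - 2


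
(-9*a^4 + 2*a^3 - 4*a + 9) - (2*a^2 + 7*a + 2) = -9*a^4 + 2*a^3 - 2*a^2 - 11*a + 7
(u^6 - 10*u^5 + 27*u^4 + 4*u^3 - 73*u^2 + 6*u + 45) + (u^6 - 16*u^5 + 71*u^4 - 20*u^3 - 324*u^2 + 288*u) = 2*u^6 - 26*u^5 + 98*u^4 - 16*u^3 - 397*u^2 + 294*u + 45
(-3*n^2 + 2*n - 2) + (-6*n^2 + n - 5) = -9*n^2 + 3*n - 7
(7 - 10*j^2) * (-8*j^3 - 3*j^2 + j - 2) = 80*j^5 + 30*j^4 - 66*j^3 - j^2 + 7*j - 14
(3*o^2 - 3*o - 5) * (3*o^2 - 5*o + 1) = 9*o^4 - 24*o^3 + 3*o^2 + 22*o - 5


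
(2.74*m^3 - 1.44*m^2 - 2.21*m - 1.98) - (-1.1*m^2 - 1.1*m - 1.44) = 2.74*m^3 - 0.34*m^2 - 1.11*m - 0.54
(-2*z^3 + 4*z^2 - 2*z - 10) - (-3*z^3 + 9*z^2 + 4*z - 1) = z^3 - 5*z^2 - 6*z - 9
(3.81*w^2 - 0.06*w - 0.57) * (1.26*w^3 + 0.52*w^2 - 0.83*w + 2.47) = 4.8006*w^5 + 1.9056*w^4 - 3.9117*w^3 + 9.1641*w^2 + 0.3249*w - 1.4079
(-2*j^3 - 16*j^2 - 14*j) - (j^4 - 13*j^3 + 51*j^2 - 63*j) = -j^4 + 11*j^3 - 67*j^2 + 49*j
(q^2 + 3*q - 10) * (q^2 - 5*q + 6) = q^4 - 2*q^3 - 19*q^2 + 68*q - 60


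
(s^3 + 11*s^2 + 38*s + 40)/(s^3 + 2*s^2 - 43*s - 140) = (s + 2)/(s - 7)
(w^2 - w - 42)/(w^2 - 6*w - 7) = (w + 6)/(w + 1)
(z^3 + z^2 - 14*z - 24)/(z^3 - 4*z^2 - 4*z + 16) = (z + 3)/(z - 2)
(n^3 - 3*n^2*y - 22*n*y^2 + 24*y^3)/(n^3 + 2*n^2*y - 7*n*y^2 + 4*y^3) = (-n + 6*y)/(-n + y)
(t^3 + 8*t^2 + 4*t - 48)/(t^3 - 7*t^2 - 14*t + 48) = (t^2 + 10*t + 24)/(t^2 - 5*t - 24)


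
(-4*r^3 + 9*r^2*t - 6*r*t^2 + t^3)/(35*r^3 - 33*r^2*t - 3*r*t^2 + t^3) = (-4*r^2 + 5*r*t - t^2)/(35*r^2 + 2*r*t - t^2)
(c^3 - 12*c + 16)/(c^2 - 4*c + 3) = (c^3 - 12*c + 16)/(c^2 - 4*c + 3)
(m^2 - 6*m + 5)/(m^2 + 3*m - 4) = (m - 5)/(m + 4)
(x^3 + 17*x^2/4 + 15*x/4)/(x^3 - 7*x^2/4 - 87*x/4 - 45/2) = x/(x - 6)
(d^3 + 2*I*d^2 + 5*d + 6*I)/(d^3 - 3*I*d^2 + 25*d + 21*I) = (d - 2*I)/(d - 7*I)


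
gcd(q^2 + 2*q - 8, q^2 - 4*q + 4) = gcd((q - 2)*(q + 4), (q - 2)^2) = q - 2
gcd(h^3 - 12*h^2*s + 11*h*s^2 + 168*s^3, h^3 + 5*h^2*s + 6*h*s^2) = h + 3*s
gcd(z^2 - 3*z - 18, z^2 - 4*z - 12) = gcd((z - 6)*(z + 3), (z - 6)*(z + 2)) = z - 6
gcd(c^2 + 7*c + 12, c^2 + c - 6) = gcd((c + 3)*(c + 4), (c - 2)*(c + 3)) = c + 3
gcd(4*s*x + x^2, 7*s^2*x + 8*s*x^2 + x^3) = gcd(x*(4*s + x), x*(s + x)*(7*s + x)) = x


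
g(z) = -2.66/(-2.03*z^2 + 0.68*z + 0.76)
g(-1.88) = 0.35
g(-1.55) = 0.51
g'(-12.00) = 0.00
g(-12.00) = 0.01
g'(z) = -2.66*(4.06*z - 0.68)/(-2.03*z^2 + 0.68*z + 0.76)^2 = (1.8088 - 10.7996*z)/(-2.03*z^2 + 0.68*z + 0.76)^2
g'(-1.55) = 0.69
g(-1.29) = 0.76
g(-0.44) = -39.24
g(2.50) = 0.26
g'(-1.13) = 2.07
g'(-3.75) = 0.05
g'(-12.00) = 0.00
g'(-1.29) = 1.29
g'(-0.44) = 1427.54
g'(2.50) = -0.24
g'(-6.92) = 0.01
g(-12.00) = 0.01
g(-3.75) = 0.09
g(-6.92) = 0.03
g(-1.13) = 1.02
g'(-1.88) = 0.37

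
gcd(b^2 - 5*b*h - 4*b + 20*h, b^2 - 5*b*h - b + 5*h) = b - 5*h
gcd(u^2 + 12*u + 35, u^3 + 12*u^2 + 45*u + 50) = u + 5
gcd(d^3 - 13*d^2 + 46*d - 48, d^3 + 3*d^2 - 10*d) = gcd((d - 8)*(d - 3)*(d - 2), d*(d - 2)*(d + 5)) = d - 2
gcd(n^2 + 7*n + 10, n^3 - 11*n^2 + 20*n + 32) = 1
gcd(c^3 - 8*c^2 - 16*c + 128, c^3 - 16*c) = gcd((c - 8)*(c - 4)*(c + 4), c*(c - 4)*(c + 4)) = c^2 - 16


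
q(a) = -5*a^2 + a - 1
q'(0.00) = 1.00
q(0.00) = -1.00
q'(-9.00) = 91.00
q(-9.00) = -415.00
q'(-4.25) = 43.50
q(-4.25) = -95.56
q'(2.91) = -28.10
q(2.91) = -40.43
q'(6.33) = -62.30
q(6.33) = -195.01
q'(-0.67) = 7.70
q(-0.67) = -3.91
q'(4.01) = -39.10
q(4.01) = -77.39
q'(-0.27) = 3.70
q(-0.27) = -1.63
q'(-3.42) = 35.20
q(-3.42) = -62.90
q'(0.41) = -3.10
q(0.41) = -1.43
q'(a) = 1 - 10*a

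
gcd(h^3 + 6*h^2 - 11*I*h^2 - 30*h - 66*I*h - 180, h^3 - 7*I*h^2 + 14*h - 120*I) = h^2 - 11*I*h - 30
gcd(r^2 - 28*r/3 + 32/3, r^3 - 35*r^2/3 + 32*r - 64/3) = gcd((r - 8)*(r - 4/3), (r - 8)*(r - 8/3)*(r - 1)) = r - 8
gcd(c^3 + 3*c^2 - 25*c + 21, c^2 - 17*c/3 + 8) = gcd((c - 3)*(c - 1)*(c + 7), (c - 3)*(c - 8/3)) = c - 3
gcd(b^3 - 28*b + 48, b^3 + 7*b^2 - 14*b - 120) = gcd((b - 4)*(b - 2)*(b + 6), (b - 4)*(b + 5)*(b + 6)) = b^2 + 2*b - 24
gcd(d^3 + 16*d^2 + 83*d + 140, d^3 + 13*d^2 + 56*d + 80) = d^2 + 9*d + 20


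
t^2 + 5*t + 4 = (t + 1)*(t + 4)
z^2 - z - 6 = (z - 3)*(z + 2)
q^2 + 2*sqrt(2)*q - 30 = (q - 3*sqrt(2))*(q + 5*sqrt(2))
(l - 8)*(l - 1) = l^2 - 9*l + 8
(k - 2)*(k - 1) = k^2 - 3*k + 2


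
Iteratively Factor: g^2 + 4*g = (g + 4)*(g)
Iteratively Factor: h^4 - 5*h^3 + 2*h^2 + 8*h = (h - 2)*(h^3 - 3*h^2 - 4*h) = (h - 2)*(h + 1)*(h^2 - 4*h) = h*(h - 2)*(h + 1)*(h - 4)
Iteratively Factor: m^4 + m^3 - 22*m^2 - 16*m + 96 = (m + 4)*(m^3 - 3*m^2 - 10*m + 24) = (m - 2)*(m + 4)*(m^2 - m - 12) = (m - 2)*(m + 3)*(m + 4)*(m - 4)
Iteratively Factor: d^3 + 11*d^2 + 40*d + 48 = (d + 4)*(d^2 + 7*d + 12) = (d + 3)*(d + 4)*(d + 4)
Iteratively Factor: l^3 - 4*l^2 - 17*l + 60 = (l - 5)*(l^2 + l - 12) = (l - 5)*(l + 4)*(l - 3)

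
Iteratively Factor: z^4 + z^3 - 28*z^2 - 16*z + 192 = (z - 3)*(z^3 + 4*z^2 - 16*z - 64) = (z - 3)*(z + 4)*(z^2 - 16) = (z - 4)*(z - 3)*(z + 4)*(z + 4)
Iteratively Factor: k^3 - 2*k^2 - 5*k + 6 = (k - 1)*(k^2 - k - 6) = (k - 1)*(k + 2)*(k - 3)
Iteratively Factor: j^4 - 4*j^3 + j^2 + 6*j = (j - 2)*(j^3 - 2*j^2 - 3*j) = j*(j - 2)*(j^2 - 2*j - 3) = j*(j - 2)*(j + 1)*(j - 3)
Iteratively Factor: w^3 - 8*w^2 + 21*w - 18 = (w - 3)*(w^2 - 5*w + 6) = (w - 3)*(w - 2)*(w - 3)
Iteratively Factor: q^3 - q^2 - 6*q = (q + 2)*(q^2 - 3*q) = (q - 3)*(q + 2)*(q)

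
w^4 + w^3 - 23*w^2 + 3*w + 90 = (w - 3)^2*(w + 2)*(w + 5)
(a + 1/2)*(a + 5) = a^2 + 11*a/2 + 5/2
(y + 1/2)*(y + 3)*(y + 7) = y^3 + 21*y^2/2 + 26*y + 21/2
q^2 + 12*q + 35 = (q + 5)*(q + 7)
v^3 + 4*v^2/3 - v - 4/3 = (v - 1)*(v + 1)*(v + 4/3)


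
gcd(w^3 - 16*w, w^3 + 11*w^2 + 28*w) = w^2 + 4*w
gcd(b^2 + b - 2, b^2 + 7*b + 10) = b + 2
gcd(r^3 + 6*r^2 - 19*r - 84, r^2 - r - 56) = r + 7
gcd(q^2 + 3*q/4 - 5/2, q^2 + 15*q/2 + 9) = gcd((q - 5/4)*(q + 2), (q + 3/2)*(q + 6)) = 1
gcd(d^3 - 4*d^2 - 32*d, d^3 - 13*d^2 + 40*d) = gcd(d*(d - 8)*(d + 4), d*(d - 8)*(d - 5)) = d^2 - 8*d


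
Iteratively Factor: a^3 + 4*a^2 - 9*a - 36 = (a + 4)*(a^2 - 9) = (a + 3)*(a + 4)*(a - 3)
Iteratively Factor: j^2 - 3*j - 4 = (j - 4)*(j + 1)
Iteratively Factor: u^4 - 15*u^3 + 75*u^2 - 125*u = (u - 5)*(u^3 - 10*u^2 + 25*u) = (u - 5)^2*(u^2 - 5*u) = u*(u - 5)^2*(u - 5)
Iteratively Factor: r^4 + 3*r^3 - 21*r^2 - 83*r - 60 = (r + 1)*(r^3 + 2*r^2 - 23*r - 60) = (r + 1)*(r + 4)*(r^2 - 2*r - 15) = (r - 5)*(r + 1)*(r + 4)*(r + 3)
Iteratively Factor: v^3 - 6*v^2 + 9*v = (v)*(v^2 - 6*v + 9) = v*(v - 3)*(v - 3)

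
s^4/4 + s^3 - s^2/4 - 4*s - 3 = (s/4 + 1/4)*(s - 2)*(s + 2)*(s + 3)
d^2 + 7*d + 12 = (d + 3)*(d + 4)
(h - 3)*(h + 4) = h^2 + h - 12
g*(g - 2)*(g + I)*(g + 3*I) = g^4 - 2*g^3 + 4*I*g^3 - 3*g^2 - 8*I*g^2 + 6*g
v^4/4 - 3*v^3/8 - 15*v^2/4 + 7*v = v*(v/4 + 1)*(v - 7/2)*(v - 2)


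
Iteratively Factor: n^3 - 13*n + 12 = (n - 1)*(n^2 + n - 12) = (n - 1)*(n + 4)*(n - 3)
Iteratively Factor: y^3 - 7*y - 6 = (y + 1)*(y^2 - y - 6) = (y + 1)*(y + 2)*(y - 3)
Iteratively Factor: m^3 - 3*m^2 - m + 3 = (m - 3)*(m^2 - 1) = (m - 3)*(m - 1)*(m + 1)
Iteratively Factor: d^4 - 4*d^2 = (d - 2)*(d^3 + 2*d^2) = d*(d - 2)*(d^2 + 2*d) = d^2*(d - 2)*(d + 2)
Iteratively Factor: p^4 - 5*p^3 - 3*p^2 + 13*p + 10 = (p - 5)*(p^3 - 3*p - 2) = (p - 5)*(p + 1)*(p^2 - p - 2) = (p - 5)*(p - 2)*(p + 1)*(p + 1)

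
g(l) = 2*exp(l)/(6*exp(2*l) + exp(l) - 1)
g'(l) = 2*(-12*exp(2*l) - exp(l))*exp(l)/(6*exp(2*l) + exp(l) - 1)^2 + 2*exp(l)/(6*exp(2*l) + exp(l) - 1)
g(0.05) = 0.31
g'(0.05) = -0.36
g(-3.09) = -0.10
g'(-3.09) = -0.10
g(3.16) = 0.01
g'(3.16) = -0.01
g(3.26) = 0.01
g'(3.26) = -0.01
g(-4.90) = -0.02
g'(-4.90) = -0.02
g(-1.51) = -0.91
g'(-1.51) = -2.42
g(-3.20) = -0.09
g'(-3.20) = -0.09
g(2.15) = 0.04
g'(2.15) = -0.04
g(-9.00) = 0.00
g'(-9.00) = 0.00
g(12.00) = 0.00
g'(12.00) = 0.00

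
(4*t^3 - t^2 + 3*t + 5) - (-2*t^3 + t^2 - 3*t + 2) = 6*t^3 - 2*t^2 + 6*t + 3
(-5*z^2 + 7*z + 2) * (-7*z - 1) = 35*z^3 - 44*z^2 - 21*z - 2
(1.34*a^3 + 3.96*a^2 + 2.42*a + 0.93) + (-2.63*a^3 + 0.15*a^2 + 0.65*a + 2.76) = -1.29*a^3 + 4.11*a^2 + 3.07*a + 3.69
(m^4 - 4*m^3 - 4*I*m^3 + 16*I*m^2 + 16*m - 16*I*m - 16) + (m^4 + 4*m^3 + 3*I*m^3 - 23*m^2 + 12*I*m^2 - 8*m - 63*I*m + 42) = 2*m^4 - I*m^3 - 23*m^2 + 28*I*m^2 + 8*m - 79*I*m + 26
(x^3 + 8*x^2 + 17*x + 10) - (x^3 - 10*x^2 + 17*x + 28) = 18*x^2 - 18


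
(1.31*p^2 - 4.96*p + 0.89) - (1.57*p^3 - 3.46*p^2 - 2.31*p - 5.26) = -1.57*p^3 + 4.77*p^2 - 2.65*p + 6.15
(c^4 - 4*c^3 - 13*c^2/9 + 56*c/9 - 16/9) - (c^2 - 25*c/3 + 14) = c^4 - 4*c^3 - 22*c^2/9 + 131*c/9 - 142/9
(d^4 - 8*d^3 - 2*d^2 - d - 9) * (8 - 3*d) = -3*d^5 + 32*d^4 - 58*d^3 - 13*d^2 + 19*d - 72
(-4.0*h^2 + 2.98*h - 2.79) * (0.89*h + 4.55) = -3.56*h^3 - 15.5478*h^2 + 11.0759*h - 12.6945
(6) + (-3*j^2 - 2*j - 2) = -3*j^2 - 2*j + 4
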